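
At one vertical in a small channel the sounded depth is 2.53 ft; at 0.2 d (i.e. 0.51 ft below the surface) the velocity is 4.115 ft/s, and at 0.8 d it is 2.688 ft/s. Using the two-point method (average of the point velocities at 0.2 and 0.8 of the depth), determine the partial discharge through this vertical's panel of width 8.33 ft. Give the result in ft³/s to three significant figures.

v̄ = (4.115 + 2.688) / 2 = 3.402 ft/s
q = v̄ × d × w = 3.402 × 2.53 × 8.33 = 71.69 ft³/s

71.7 ft³/s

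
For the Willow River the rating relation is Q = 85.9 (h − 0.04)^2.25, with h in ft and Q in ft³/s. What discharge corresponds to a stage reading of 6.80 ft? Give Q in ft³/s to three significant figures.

6330 ft³/s

Q = 85.9 × (6.80 − 0.04)^2.25 = 85.9 × 6.76^2.25 = 6330 ft³/s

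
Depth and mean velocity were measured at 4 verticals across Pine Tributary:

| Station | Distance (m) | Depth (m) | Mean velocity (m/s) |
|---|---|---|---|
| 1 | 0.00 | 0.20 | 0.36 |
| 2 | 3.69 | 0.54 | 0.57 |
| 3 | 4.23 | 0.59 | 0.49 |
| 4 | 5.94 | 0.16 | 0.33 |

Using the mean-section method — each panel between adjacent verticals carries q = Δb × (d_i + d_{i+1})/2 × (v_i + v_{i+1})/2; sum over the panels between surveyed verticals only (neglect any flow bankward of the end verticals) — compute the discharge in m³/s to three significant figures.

Panel 1-2: Δb = 3.69 m, d̄ = (0.20+0.54)/2 = 0.37, v̄ = (0.36+0.57)/2 = 0.465 → q = 3.69×0.37×0.465 = 0.6349 m³/s
Panel 2-3: Δb = 0.54 m, d̄ = (0.54+0.59)/2 = 0.565, v̄ = (0.57+0.49)/2 = 0.53 → q = 0.54×0.565×0.53 = 0.1617 m³/s
Panel 3-4: Δb = 1.71 m, d̄ = (0.59+0.16)/2 = 0.375, v̄ = (0.49+0.33)/2 = 0.41 → q = 1.71×0.375×0.41 = 0.2629 m³/s
Q = Σ q = 1.059 m³/s

1.06 m³/s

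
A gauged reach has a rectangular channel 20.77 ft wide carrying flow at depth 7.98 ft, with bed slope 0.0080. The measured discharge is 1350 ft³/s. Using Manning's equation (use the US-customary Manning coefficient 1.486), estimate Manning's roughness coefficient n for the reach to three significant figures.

A = b·y = 20.77 × 7.98 = 165.7 ft²
P = b + 2y = 20.77 + 2×7.98 = 36.73 ft
R = A/P = 165.7/36.73 = 4.513 ft
n = (1.486/Q)·A·R^(2/3)·S^(1/2) = (1.486/1350) × 165.7 × 2.731 × 0.08944 = 0.04456

0.0446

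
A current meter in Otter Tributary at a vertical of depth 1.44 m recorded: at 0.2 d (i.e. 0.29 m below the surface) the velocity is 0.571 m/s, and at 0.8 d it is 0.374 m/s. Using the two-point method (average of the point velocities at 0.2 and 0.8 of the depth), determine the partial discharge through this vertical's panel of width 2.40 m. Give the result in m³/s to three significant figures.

1.63 m³/s

v̄ = (0.571 + 0.374) / 2 = 0.4725 m/s
q = v̄ × d × w = 0.4725 × 1.44 × 2.40 = 1.633 m³/s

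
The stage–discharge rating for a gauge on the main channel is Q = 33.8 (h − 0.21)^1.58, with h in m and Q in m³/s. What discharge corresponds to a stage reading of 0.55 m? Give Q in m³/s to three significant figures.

6.15 m³/s

Q = 33.8 × (0.55 − 0.21)^1.58 = 33.8 × 0.34^1.58 = 6.147 m³/s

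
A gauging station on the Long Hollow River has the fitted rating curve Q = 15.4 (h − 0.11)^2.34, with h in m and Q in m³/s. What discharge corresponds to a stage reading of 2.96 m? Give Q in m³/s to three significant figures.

179 m³/s

Q = 15.4 × (2.96 − 0.11)^2.34 = 15.4 × 2.85^2.34 = 178.6 m³/s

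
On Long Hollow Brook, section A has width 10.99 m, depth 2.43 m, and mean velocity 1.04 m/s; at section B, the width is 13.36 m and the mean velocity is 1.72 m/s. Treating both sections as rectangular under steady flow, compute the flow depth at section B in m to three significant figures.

1.21 m

Q = A₁V₁ = (10.99×2.43) × 1.04 = 27.77 m³/s
d₂ = Q/(b₂ V₂) = 27.77/(13.36×1.72) = 1.209 m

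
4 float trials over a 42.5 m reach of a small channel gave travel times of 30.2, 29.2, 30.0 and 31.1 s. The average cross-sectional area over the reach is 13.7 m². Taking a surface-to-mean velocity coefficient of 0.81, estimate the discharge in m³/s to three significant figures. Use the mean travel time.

15.7 m³/s

t̄ = (30.2 + 29.2 + 30.0 + 31.1) / 4 = 30.125 s
v_surface = L / t̄ = 42.5 / 30.125 = 1.411 m/s
v_mean = 0.81 × 1.411 = 1.143 m/s
Q = A × v_mean = 13.7 × 1.143 = 15.66 m³/s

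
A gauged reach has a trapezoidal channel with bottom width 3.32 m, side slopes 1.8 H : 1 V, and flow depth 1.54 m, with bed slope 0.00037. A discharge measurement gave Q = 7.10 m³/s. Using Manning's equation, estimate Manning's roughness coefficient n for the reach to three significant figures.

0.0249

A = (b + z·y)·y = (3.32 + 1.8×1.54)×1.54 = 9.382 m²
P = b + 2y√(1+z²) = 3.32 + 2×1.54×√(1+1.8²) = 9.662 m
R = A/P = 9.382/9.662 = 0.9710 m
n = (1/Q)·A·R^(2/3)·S^(1/2) = (1/7.10) × 9.382 × 0.9806 × 0.01924 = 0.02492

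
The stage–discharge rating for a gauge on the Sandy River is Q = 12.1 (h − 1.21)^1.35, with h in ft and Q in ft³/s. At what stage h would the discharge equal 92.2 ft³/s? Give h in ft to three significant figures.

h − h₀ = (Q/C)^(1/b) = (92.2/12.1)^(1/1.35) = 4.501 ft
h = 1.21 + 4.501 = 5.711 ft

5.71 ft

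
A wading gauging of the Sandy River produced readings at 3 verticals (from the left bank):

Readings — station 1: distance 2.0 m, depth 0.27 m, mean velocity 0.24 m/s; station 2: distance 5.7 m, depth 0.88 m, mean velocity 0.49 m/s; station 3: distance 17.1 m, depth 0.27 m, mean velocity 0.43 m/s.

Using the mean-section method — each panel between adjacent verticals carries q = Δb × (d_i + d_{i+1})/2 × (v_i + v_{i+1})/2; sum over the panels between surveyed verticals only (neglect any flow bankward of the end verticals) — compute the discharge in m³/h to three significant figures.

Panel 1-2: Δb = 3.7 m, d̄ = (0.27+0.88)/2 = 0.575, v̄ = (0.24+0.49)/2 = 0.365 → q = 3.7×0.575×0.365 = 0.7765 m³/s
Panel 2-3: Δb = 11.4 m, d̄ = (0.88+0.27)/2 = 0.575, v̄ = (0.49+0.43)/2 = 0.46 → q = 11.4×0.575×0.46 = 3.015 m³/s
Q = Σ q = 3.792 m³/s
= 3.792 × 3600 = 13650 m³/h

13700 m³/h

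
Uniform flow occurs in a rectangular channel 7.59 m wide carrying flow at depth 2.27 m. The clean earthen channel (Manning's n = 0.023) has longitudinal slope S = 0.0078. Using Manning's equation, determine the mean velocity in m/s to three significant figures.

A = b·y = 7.59 × 2.27 = 17.23 m²
P = b + 2y = 7.59 + 2×2.27 = 12.13 m
R = A/P = 17.23/12.13 = 1.420 m
Q = (1/n)·A·R^(2/3)·S^(1/2) = (1/0.023) × 17.23 × 1.420^(2/3) × 0.0078^(1/2) = 83.60 m³/s
V = Q/A = 83.60/17.23 = 4.852 m/s

4.85 m/s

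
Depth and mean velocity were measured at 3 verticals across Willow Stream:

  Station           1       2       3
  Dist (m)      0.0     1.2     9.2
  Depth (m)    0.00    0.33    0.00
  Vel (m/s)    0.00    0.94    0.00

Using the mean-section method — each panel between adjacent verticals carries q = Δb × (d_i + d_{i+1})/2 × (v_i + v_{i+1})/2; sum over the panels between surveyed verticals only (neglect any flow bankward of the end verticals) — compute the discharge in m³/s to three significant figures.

0.713 m³/s

Panel 1-2: Δb = 1.2 m, d̄ = (0.00+0.33)/2 = 0.165, v̄ = (0.00+0.94)/2 = 0.47 → q = 1.2×0.165×0.47 = 0.09306 m³/s
Panel 2-3: Δb = 8 m, d̄ = (0.33+0.00)/2 = 0.165, v̄ = (0.94+0.00)/2 = 0.47 → q = 8×0.165×0.47 = 0.6204 m³/s
Q = Σ q = 0.7135 m³/s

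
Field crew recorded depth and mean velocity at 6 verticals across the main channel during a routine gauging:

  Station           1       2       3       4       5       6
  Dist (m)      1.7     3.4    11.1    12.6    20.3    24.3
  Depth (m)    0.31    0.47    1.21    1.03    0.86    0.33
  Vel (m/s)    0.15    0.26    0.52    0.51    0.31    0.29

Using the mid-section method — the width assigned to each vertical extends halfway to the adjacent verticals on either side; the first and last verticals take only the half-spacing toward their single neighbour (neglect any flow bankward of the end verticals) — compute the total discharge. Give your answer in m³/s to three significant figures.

7.68 m³/s

w_1 = (3.4 − 1.7)/2 = 0.85 m; q_1 = 0.15 × 0.31 × 0.85 = 0.03953 m³/s
w_2 = (11.1 − 1.7)/2 = 4.7 m; q_2 = 0.26 × 0.47 × 4.7 = 0.5743 m³/s
w_3 = (12.6 − 3.4)/2 = 4.6 m; q_3 = 0.52 × 1.21 × 4.6 = 2.894 m³/s
w_4 = (20.3 − 11.1)/2 = 4.6 m; q_4 = 0.51 × 1.03 × 4.6 = 2.416 m³/s
w_5 = (24.3 − 12.6)/2 = 5.85 m; q_5 = 0.31 × 0.86 × 5.85 = 1.560 m³/s
w_6 = (24.3 − 20.3)/2 = 2 m; q_6 = 0.29 × 0.33 × 2 = 0.1914 m³/s
Q = Σ qᵢ = 7.676 m³/s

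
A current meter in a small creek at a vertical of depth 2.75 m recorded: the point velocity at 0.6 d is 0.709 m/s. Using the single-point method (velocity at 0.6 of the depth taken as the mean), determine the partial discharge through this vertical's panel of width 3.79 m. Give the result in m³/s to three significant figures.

v̄ = v₀.₆ = 0.709 m/s
q = v̄ × d × w = 0.7090 × 2.75 × 3.79 = 7.390 m³/s

7.39 m³/s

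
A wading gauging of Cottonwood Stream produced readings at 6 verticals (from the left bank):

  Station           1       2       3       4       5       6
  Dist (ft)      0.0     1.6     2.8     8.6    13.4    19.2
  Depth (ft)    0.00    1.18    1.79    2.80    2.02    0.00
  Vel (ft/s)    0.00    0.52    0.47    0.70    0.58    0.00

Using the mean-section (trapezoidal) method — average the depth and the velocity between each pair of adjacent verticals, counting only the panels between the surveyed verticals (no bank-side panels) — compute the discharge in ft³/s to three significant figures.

18.0 ft³/s

Panel 1-2: Δb = 1.6 ft, d̄ = (0.00+1.18)/2 = 0.59, v̄ = (0.00+0.52)/2 = 0.26 → q = 1.6×0.59×0.26 = 0.2454 ft³/s
Panel 2-3: Δb = 1.2 ft, d̄ = (1.18+1.79)/2 = 1.485, v̄ = (0.52+0.47)/2 = 0.495 → q = 1.2×1.485×0.495 = 0.8821 ft³/s
Panel 3-4: Δb = 5.8 ft, d̄ = (1.79+2.80)/2 = 2.295, v̄ = (0.47+0.70)/2 = 0.585 → q = 5.8×2.295×0.585 = 7.787 ft³/s
Panel 4-5: Δb = 4.8 ft, d̄ = (2.80+2.02)/2 = 2.41, v̄ = (0.70+0.58)/2 = 0.64 → q = 4.8×2.41×0.64 = 7.404 ft³/s
Panel 5-6: Δb = 5.8 ft, d̄ = (2.02+0.00)/2 = 1.01, v̄ = (0.58+0.00)/2 = 0.29 → q = 5.8×1.01×0.29 = 1.699 ft³/s
Q = Σ q = 18.02 ft³/s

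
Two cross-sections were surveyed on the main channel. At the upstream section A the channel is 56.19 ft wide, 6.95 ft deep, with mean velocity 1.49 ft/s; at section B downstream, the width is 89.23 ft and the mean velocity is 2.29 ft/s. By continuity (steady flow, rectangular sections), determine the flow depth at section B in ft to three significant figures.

2.85 ft

Q = A₁V₁ = (56.19×6.95) × 1.49 = 581.9 ft³/s
d₂ = Q/(b₂ V₂) = 581.9/(89.23×2.29) = 2.848 ft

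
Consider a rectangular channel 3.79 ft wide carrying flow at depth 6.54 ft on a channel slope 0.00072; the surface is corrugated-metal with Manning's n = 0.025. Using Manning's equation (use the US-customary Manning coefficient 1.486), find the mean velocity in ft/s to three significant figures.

A = b·y = 3.79 × 6.54 = 24.79 ft²
P = b + 2y = 3.79 + 2×6.54 = 16.87 ft
R = A/P = 24.79/16.87 = 1.469 ft
Q = (1.486/n)·A·R^(2/3)·S^(1/2) = (1.486/0.025) × 24.79 × 1.469^(2/3) × 0.00072^(1/2) = 51.09 ft³/s
V = Q/A = 51.09/24.79 = 2.061 ft/s

2.06 ft/s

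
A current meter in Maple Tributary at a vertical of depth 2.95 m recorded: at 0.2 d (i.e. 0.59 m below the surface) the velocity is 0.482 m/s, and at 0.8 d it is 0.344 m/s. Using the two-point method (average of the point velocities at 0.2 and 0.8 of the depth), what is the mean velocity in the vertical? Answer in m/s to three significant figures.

v̄ = (0.482 + 0.344) / 2 = 0.4130 m/s

0.413 m/s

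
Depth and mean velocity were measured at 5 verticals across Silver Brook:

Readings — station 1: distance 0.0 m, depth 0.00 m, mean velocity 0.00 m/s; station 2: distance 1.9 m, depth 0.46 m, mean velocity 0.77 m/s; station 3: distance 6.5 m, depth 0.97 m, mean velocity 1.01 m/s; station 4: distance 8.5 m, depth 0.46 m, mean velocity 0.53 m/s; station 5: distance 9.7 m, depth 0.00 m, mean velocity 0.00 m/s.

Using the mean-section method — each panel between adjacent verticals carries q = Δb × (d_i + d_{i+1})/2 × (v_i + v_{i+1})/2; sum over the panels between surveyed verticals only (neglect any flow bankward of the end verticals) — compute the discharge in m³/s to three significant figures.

Panel 1-2: Δb = 1.9 m, d̄ = (0.00+0.46)/2 = 0.23, v̄ = (0.00+0.77)/2 = 0.385 → q = 1.9×0.23×0.385 = 0.1682 m³/s
Panel 2-3: Δb = 4.6 m, d̄ = (0.46+0.97)/2 = 0.715, v̄ = (0.77+1.01)/2 = 0.89 → q = 4.6×0.715×0.89 = 2.927 m³/s
Panel 3-4: Δb = 2 m, d̄ = (0.97+0.46)/2 = 0.715, v̄ = (1.01+0.53)/2 = 0.77 → q = 2×0.715×0.77 = 1.101 m³/s
Panel 4-5: Δb = 1.2 m, d̄ = (0.46+0.00)/2 = 0.23, v̄ = (0.53+0.00)/2 = 0.265 → q = 1.2×0.23×0.265 = 0.07314 m³/s
Q = Σ q = 4.270 m³/s

4.27 m³/s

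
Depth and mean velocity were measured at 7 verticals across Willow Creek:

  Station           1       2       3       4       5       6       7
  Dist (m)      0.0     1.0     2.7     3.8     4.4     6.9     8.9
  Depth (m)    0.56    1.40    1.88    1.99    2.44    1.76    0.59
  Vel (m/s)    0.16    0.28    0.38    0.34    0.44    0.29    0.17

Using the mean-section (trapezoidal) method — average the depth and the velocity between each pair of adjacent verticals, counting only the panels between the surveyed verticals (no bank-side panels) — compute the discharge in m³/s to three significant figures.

Panel 1-2: Δb = 1 m, d̄ = (0.56+1.40)/2 = 0.98, v̄ = (0.16+0.28)/2 = 0.22 → q = 1×0.98×0.22 = 0.2156 m³/s
Panel 2-3: Δb = 1.7 m, d̄ = (1.40+1.88)/2 = 1.64, v̄ = (0.28+0.38)/2 = 0.33 → q = 1.7×1.64×0.33 = 0.9200 m³/s
Panel 3-4: Δb = 1.1 m, d̄ = (1.88+1.99)/2 = 1.935, v̄ = (0.38+0.34)/2 = 0.36 → q = 1.1×1.935×0.36 = 0.7663 m³/s
Panel 4-5: Δb = 0.6 m, d̄ = (1.99+2.44)/2 = 2.215, v̄ = (0.34+0.44)/2 = 0.39 → q = 0.6×2.215×0.39 = 0.5183 m³/s
Panel 5-6: Δb = 2.5 m, d̄ = (2.44+1.76)/2 = 2.1, v̄ = (0.44+0.29)/2 = 0.365 → q = 2.5×2.1×0.365 = 1.916 m³/s
Panel 6-7: Δb = 2 m, d̄ = (1.76+0.59)/2 = 1.175, v̄ = (0.29+0.17)/2 = 0.23 → q = 2×1.175×0.23 = 0.5405 m³/s
Q = Σ q = 4.877 m³/s

4.88 m³/s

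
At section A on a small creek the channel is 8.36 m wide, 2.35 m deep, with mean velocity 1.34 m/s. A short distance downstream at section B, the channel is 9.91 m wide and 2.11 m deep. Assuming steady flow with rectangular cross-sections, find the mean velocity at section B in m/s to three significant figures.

Q = A₁V₁ = (8.36×2.35) × 1.34 = 26.33 m³/s
A₂ = 9.91 × 2.11 = 20.91 m²
V₂ = Q/A₂ = 26.33/20.91 = 1.259 m/s

1.26 m/s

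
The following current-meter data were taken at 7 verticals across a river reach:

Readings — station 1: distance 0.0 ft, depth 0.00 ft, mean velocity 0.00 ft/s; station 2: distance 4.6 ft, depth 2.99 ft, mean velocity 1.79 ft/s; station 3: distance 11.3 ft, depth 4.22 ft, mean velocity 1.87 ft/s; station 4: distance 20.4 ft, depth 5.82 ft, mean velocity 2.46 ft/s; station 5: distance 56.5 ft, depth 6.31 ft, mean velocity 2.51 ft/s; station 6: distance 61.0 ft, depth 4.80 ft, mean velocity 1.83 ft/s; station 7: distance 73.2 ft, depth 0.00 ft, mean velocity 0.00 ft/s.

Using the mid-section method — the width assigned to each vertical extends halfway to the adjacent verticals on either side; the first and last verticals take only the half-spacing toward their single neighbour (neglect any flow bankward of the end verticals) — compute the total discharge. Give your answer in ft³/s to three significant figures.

w_2 = (11.3 − 0.0)/2 = 5.65 ft; q_2 = 1.79 × 2.99 × 5.65 = 30.24 ft³/s
w_3 = (20.4 − 4.6)/2 = 7.9 ft; q_3 = 1.87 × 4.22 × 7.9 = 62.34 ft³/s
w_4 = (56.5 − 11.3)/2 = 22.6 ft; q_4 = 2.46 × 5.82 × 22.6 = 323.6 ft³/s
w_5 = (61.0 − 20.4)/2 = 20.3 ft; q_5 = 2.51 × 6.31 × 20.3 = 321.5 ft³/s
w_6 = (73.2 − 56.5)/2 = 8.35 ft; q_6 = 1.83 × 4.80 × 8.35 = 73.35 ft³/s
Stations 1, 7 contribute zero (depth or velocity is 0).
Q = Σ qᵢ = 811.0 ft³/s

811 ft³/s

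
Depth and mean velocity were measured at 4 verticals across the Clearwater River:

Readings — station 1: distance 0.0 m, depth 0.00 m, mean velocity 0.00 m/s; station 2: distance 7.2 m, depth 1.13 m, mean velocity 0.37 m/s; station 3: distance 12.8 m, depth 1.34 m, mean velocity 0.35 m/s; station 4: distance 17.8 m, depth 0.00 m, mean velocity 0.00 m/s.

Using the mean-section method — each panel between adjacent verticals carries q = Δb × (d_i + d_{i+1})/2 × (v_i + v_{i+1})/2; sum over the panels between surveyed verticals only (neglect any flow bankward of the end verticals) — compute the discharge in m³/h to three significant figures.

Panel 1-2: Δb = 7.2 m, d̄ = (0.00+1.13)/2 = 0.565, v̄ = (0.00+0.37)/2 = 0.185 → q = 7.2×0.565×0.185 = 0.7526 m³/s
Panel 2-3: Δb = 5.6 m, d̄ = (1.13+1.34)/2 = 1.235, v̄ = (0.37+0.35)/2 = 0.36 → q = 5.6×1.235×0.36 = 2.490 m³/s
Panel 3-4: Δb = 5 m, d̄ = (1.34+0.00)/2 = 0.67, v̄ = (0.35+0.00)/2 = 0.175 → q = 5×0.67×0.175 = 0.5863 m³/s
Q = Σ q = 3.829 m³/s
= 3.829 × 3600 = 13780 m³/h

13800 m³/h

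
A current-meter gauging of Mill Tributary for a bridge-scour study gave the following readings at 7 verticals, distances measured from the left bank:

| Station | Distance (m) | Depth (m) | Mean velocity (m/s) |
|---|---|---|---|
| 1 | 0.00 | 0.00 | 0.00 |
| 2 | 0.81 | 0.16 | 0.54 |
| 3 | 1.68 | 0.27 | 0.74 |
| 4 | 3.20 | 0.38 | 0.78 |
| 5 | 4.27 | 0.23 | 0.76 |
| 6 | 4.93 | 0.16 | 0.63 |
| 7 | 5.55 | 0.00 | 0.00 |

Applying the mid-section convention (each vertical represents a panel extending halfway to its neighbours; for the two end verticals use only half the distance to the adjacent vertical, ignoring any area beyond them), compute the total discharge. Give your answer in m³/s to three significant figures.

w_2 = (1.68 − 0.00)/2 = 0.84 m; q_2 = 0.54 × 0.16 × 0.84 = 0.07258 m³/s
w_3 = (3.20 − 0.81)/2 = 1.195 m; q_3 = 0.74 × 0.27 × 1.195 = 0.2388 m³/s
w_4 = (4.27 − 1.68)/2 = 1.295 m; q_4 = 0.78 × 0.38 × 1.295 = 0.3838 m³/s
w_5 = (4.93 − 3.20)/2 = 0.865 m; q_5 = 0.76 × 0.23 × 0.865 = 0.1512 m³/s
w_6 = (5.55 − 4.27)/2 = 0.64 m; q_6 = 0.63 × 0.16 × 0.64 = 0.06451 m³/s
Stations 1, 7 contribute zero (depth or velocity is 0).
Q = Σ qᵢ = 0.9109 m³/s

0.911 m³/s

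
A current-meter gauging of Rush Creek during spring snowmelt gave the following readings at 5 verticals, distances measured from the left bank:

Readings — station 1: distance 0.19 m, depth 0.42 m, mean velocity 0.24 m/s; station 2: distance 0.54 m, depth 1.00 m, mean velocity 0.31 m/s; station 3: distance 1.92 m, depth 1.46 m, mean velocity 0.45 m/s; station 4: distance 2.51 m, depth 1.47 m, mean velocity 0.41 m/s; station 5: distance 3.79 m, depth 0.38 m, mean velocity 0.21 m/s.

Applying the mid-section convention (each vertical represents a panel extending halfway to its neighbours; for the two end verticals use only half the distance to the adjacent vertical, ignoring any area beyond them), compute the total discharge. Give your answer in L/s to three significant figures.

w_1 = (0.54 − 0.19)/2 = 0.175 m; q_1 = 0.24 × 0.42 × 0.175 = 0.01764 m³/s
w_2 = (1.92 − 0.19)/2 = 0.865 m; q_2 = 0.31 × 1.00 × 0.865 = 0.2682 m³/s
w_3 = (2.51 − 0.54)/2 = 0.985 m; q_3 = 0.45 × 1.46 × 0.985 = 0.6471 m³/s
w_4 = (3.79 − 1.92)/2 = 0.935 m; q_4 = 0.41 × 1.47 × 0.935 = 0.5635 m³/s
w_5 = (3.79 − 2.51)/2 = 0.64 m; q_5 = 0.21 × 0.38 × 0.64 = 0.05107 m³/s
Q = Σ qᵢ = 1.548 m³/s
= 1.548 × 1000 = 1548 L/s

1550 L/s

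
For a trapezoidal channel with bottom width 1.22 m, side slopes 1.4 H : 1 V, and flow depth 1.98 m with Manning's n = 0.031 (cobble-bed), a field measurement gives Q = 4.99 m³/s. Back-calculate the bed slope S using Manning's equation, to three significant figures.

0.000391

A = (b + z·y)·y = (1.22 + 1.4×1.98)×1.98 = 7.904 m²
P = b + 2y√(1+z²) = 1.22 + 2×1.98×√(1+1.4²) = 8.033 m
R = A/P = 7.904/8.033 = 0.9840 m
S = (Q·n / (1·A·R^(2/3)))² = (4.99×0.031 / (1×7.904×0.9893))² = 0.0003914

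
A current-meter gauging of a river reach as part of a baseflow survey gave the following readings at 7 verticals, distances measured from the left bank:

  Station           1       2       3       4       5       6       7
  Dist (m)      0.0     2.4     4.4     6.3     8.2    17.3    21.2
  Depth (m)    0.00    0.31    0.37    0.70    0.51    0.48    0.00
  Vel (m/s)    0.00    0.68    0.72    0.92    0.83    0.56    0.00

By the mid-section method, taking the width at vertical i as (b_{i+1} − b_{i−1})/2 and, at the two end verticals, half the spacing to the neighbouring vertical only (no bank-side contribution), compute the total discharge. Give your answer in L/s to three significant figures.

6280 L/s

w_2 = (4.4 − 0.0)/2 = 2.2 m; q_2 = 0.68 × 0.31 × 2.2 = 0.4638 m³/s
w_3 = (6.3 − 2.4)/2 = 1.95 m; q_3 = 0.72 × 0.37 × 1.95 = 0.5195 m³/s
w_4 = (8.2 − 4.4)/2 = 1.9 m; q_4 = 0.92 × 0.70 × 1.9 = 1.224 m³/s
w_5 = (17.3 − 6.3)/2 = 5.5 m; q_5 = 0.83 × 0.51 × 5.5 = 2.328 m³/s
w_6 = (21.2 − 8.2)/2 = 6.5 m; q_6 = 0.56 × 0.48 × 6.5 = 1.747 m³/s
Stations 1, 7 contribute zero (depth or velocity is 0).
Q = Σ qᵢ = 6.282 m³/s
= 6.282 × 1000 = 6282 L/s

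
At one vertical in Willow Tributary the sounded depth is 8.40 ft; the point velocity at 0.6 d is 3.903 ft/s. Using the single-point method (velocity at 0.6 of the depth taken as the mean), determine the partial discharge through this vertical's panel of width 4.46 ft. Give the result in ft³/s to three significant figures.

146 ft³/s

v̄ = v₀.₆ = 3.903 ft/s
q = v̄ × d × w = 3.903 × 8.40 × 4.46 = 146.2 ft³/s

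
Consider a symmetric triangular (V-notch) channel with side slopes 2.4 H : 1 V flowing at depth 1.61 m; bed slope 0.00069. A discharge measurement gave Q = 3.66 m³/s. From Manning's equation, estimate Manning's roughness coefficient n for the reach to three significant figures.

0.0366

A = z·y² = 2.4×1.61² = 6.221 m²
P = 2y√(1+z²) = 2×1.61×√(1+2.4²) = 8.372 m
R = A/P = 6.221/8.372 = 0.7431 m
n = (1/Q)·A·R^(2/3)·S^(1/2) = (1/3.66) × 6.221 × 0.8204 × 0.02627 = 0.03663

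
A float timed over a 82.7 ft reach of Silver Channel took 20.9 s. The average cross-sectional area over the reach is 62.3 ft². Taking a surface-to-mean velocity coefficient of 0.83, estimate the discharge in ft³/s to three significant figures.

v_surface = L / t̄ = 82.7 / 20.9 = 3.957 ft/s
v_mean = 0.83 × 3.957 = 3.284 ft/s
Q = A × v_mean = 62.3 × 3.284 = 204.6 ft³/s

205 ft³/s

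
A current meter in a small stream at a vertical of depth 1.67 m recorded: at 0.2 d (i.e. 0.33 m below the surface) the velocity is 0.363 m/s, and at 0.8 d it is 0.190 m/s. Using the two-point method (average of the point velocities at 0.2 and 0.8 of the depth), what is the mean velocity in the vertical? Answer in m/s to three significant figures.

v̄ = (0.363 + 0.190) / 2 = 0.2765 m/s

0.277 m/s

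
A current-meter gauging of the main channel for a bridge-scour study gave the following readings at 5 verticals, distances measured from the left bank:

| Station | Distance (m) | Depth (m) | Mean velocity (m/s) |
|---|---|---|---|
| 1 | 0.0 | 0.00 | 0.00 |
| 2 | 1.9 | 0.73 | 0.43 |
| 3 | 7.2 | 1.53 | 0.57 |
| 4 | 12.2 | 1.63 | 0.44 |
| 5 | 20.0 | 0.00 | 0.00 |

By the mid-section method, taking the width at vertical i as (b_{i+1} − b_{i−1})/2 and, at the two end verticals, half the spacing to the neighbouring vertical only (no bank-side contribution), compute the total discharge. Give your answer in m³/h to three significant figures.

w_2 = (7.2 − 0.0)/2 = 3.6 m; q_2 = 0.43 × 0.73 × 3.6 = 1.130 m³/s
w_3 = (12.2 − 1.9)/2 = 5.15 m; q_3 = 0.57 × 1.53 × 5.15 = 4.491 m³/s
w_4 = (20.0 − 7.2)/2 = 6.4 m; q_4 = 0.44 × 1.63 × 6.4 = 4.590 m³/s
Stations 1, 5 contribute zero (depth or velocity is 0).
Q = Σ qᵢ = 10.21 m³/s
= 10.21 × 3600 = 36760 m³/h

36800 m³/h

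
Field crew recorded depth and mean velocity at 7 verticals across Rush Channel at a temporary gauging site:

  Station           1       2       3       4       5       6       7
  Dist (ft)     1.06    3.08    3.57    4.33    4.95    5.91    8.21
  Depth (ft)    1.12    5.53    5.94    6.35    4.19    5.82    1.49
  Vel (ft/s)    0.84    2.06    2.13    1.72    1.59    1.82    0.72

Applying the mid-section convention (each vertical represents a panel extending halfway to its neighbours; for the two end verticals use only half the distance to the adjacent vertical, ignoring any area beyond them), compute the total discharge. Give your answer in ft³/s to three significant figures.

54.5 ft³/s

w_1 = (3.08 − 1.06)/2 = 1.01 ft; q_1 = 0.84 × 1.12 × 1.01 = 0.9502 ft³/s
w_2 = (3.57 − 1.06)/2 = 1.255 ft; q_2 = 2.06 × 5.53 × 1.255 = 14.30 ft³/s
w_3 = (4.33 − 3.08)/2 = 0.625 ft; q_3 = 2.13 × 5.94 × 0.625 = 7.908 ft³/s
w_4 = (4.95 − 3.57)/2 = 0.69 ft; q_4 = 1.72 × 6.35 × 0.69 = 7.536 ft³/s
w_5 = (5.91 − 4.33)/2 = 0.79 ft; q_5 = 1.59 × 4.19 × 0.79 = 5.263 ft³/s
w_6 = (8.21 − 4.95)/2 = 1.63 ft; q_6 = 1.82 × 5.82 × 1.63 = 17.27 ft³/s
w_7 = (8.21 − 5.91)/2 = 1.15 ft; q_7 = 0.72 × 1.49 × 1.15 = 1.234 ft³/s
Q = Σ qᵢ = 54.45 ft³/s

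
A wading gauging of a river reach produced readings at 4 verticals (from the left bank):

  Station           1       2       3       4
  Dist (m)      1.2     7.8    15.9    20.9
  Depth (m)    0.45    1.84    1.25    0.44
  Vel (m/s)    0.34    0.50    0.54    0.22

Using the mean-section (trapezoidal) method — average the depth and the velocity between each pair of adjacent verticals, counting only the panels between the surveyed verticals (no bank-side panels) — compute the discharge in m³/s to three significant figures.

11.3 m³/s

Panel 1-2: Δb = 6.6 m, d̄ = (0.45+1.84)/2 = 1.145, v̄ = (0.34+0.50)/2 = 0.42 → q = 6.6×1.145×0.42 = 3.174 m³/s
Panel 2-3: Δb = 8.1 m, d̄ = (1.84+1.25)/2 = 1.545, v̄ = (0.50+0.54)/2 = 0.52 → q = 8.1×1.545×0.52 = 6.508 m³/s
Panel 3-4: Δb = 5 m, d̄ = (1.25+0.44)/2 = 0.845, v̄ = (0.54+0.22)/2 = 0.38 → q = 5×0.845×0.38 = 1.606 m³/s
Q = Σ q = 11.29 m³/s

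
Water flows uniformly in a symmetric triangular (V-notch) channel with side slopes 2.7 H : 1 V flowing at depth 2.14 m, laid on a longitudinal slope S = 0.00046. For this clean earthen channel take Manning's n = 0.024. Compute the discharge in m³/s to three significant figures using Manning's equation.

A = z·y² = 2.7×2.14² = 12.36 m²
P = 2y√(1+z²) = 2×2.14×√(1+2.7²) = 12.32 m
R = A/P = 12.36/12.32 = 1.003 m
Q = (1/n)·A·R^(2/3)·S^(1/2) = (1/0.024) × 12.36 × 1.003^(2/3) × 0.00046^(1/2) = 11.07 m³/s

11.1 m³/s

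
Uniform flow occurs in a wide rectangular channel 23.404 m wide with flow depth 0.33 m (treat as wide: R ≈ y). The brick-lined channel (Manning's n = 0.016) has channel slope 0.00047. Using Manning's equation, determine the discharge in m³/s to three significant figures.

5.00 m³/s

A = b·y = 23.404 × 0.33 = 7.723 m²
Wide channel: R ≈ y = 0.33 m
Q = (1/n)·A·R^(2/3)·S^(1/2) = (1/0.016) × 7.723 × 0.3300^(2/3) × 0.00047^(1/2) = 4.997 m³/s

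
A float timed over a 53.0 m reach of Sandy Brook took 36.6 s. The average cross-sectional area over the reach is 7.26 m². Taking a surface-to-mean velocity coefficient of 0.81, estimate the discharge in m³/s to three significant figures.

8.52 m³/s

v_surface = L / t̄ = 53.0 / 36.6 = 1.448 m/s
v_mean = 0.81 × 1.448 = 1.173 m/s
Q = A × v_mean = 7.26 × 1.173 = 8.516 m³/s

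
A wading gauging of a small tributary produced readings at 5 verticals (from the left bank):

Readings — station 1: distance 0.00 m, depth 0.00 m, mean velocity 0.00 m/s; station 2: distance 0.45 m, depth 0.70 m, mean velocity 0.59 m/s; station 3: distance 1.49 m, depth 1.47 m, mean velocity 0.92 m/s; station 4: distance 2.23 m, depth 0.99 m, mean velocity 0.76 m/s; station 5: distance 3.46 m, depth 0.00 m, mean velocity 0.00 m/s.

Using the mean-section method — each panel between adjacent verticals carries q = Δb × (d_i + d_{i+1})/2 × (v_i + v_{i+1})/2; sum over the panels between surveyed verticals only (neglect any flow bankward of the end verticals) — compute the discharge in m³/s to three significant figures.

1.89 m³/s

Panel 1-2: Δb = 0.45 m, d̄ = (0.00+0.70)/2 = 0.35, v̄ = (0.00+0.59)/2 = 0.295 → q = 0.45×0.35×0.295 = 0.04646 m³/s
Panel 2-3: Δb = 1.04 m, d̄ = (0.70+1.47)/2 = 1.085, v̄ = (0.59+0.92)/2 = 0.755 → q = 1.04×1.085×0.755 = 0.8519 m³/s
Panel 3-4: Δb = 0.74 m, d̄ = (1.47+0.99)/2 = 1.23, v̄ = (0.92+0.76)/2 = 0.84 → q = 0.74×1.23×0.84 = 0.7646 m³/s
Panel 4-5: Δb = 1.23 m, d̄ = (0.99+0.00)/2 = 0.495, v̄ = (0.76+0.00)/2 = 0.38 → q = 1.23×0.495×0.38 = 0.2314 m³/s
Q = Σ q = 1.894 m³/s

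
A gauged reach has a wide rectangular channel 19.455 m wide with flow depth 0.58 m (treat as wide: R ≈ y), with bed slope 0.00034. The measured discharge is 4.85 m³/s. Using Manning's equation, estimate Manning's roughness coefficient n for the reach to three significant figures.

A = b·y = 19.455 × 0.58 = 11.28 m²
Wide channel: R ≈ y = 0.58 m
n = (1/Q)·A·R^(2/3)·S^(1/2) = (1/4.85) × 11.28 × 0.6955 × 0.01844 = 0.02984

0.0298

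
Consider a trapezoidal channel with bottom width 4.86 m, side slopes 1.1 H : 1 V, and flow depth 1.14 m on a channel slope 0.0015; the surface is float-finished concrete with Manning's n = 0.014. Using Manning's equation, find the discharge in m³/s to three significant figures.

A = (b + z·y)·y = (4.86 + 1.1×1.14)×1.14 = 6.970 m²
P = b + 2y√(1+z²) = 4.86 + 2×1.14×√(1+1.1²) = 8.249 m
R = A/P = 6.970/8.249 = 0.8449 m
Q = (1/n)·A·R^(2/3)·S^(1/2) = (1/0.014) × 6.970 × 0.8449^(2/3) × 0.0015^(1/2) = 17.23 m³/s

17.2 m³/s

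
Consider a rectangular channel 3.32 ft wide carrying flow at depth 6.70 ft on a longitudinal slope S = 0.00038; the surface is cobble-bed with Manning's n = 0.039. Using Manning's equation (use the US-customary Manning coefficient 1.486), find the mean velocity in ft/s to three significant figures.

A = b·y = 3.32 × 6.70 = 22.24 ft²
P = b + 2y = 3.32 + 2×6.70 = 16.72 ft
R = A/P = 22.24/16.72 = 1.330 ft
Q = (1.486/n)·A·R^(2/3)·S^(1/2) = (1.486/0.039) × 22.24 × 1.330^(2/3) × 0.00038^(1/2) = 19.99 ft³/s
V = Q/A = 19.99/22.24 = 0.8985 ft/s

0.898 ft/s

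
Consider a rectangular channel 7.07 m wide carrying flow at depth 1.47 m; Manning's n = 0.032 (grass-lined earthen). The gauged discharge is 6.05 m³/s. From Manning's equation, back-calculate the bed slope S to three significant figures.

0.000330

A = b·y = 7.07 × 1.47 = 10.39 m²
P = b + 2y = 7.07 + 2×1.47 = 10.01 m
R = A/P = 10.39/10.01 = 1.038 m
S = (Q·n / (1·A·R^(2/3)))² = (6.05×0.032 / (1×10.39×1.025))² = 0.0003301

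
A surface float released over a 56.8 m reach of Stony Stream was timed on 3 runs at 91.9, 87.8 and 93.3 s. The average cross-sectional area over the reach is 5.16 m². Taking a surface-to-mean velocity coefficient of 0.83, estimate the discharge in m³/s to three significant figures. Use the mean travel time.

2.67 m³/s

t̄ = (91.9 + 87.8 + 93.3) / 3 = 91 s
v_surface = L / t̄ = 56.8 / 91 = 0.6242 m/s
v_mean = 0.83 × 0.6242 = 0.5181 m/s
Q = A × v_mean = 5.16 × 0.5181 = 2.673 m³/s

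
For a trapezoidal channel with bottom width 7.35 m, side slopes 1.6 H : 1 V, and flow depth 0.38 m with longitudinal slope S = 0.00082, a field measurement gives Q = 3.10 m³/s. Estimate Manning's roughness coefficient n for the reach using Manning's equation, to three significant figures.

A = (b + z·y)·y = (7.35 + 1.6×0.38)×0.38 = 3.024 m²
P = b + 2y√(1+z²) = 7.35 + 2×0.38×√(1+1.6²) = 8.784 m
R = A/P = 3.024/8.784 = 0.3443 m
n = (1/Q)·A·R^(2/3)·S^(1/2) = (1/3.10) × 3.024 × 0.4912 × 0.02864 = 0.01372

0.0137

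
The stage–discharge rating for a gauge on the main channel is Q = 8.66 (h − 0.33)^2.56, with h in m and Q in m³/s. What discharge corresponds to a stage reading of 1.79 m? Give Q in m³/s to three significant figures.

Q = 8.66 × (1.79 − 0.33)^2.56 = 8.66 × 1.46^2.56 = 22.82 m³/s

22.8 m³/s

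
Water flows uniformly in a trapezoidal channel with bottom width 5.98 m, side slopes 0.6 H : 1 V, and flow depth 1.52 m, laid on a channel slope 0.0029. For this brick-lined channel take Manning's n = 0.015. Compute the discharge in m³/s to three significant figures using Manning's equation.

40.1 m³/s

A = (b + z·y)·y = (5.98 + 0.6×1.52)×1.52 = 10.48 m²
P = b + 2y√(1+z²) = 5.98 + 2×1.52×√(1+0.6²) = 9.525 m
R = A/P = 10.48/9.525 = 1.100 m
Q = (1/n)·A·R^(2/3)·S^(1/2) = (1/0.015) × 10.48 × 1.100^(2/3) × 0.0029^(1/2) = 40.07 m³/s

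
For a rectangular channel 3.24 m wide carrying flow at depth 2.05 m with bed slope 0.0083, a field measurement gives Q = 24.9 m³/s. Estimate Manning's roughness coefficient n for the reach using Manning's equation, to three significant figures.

A = b·y = 3.24 × 2.05 = 6.642 m²
P = b + 2y = 3.24 + 2×2.05 = 7.340 m
R = A/P = 6.642/7.340 = 0.9049 m
n = (1/Q)·A·R^(2/3)·S^(1/2) = (1/24.9) × 6.642 × 0.9356 × 0.09110 = 0.02274

0.0227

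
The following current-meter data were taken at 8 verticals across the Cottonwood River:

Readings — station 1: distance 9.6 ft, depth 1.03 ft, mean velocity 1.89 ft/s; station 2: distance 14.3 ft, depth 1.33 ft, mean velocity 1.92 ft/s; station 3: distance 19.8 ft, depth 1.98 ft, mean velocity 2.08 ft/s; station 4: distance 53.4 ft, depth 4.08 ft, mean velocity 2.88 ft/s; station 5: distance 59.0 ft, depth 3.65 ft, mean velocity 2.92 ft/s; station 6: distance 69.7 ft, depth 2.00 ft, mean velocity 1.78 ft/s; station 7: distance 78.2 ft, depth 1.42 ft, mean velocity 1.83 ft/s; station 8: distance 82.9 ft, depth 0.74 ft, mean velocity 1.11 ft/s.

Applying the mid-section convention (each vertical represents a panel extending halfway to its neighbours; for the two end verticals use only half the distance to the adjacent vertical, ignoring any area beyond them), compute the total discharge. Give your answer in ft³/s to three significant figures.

469 ft³/s

w_1 = (14.3 − 9.6)/2 = 2.35 ft; q_1 = 1.89 × 1.03 × 2.35 = 4.575 ft³/s
w_2 = (19.8 − 9.6)/2 = 5.1 ft; q_2 = 1.92 × 1.33 × 5.1 = 13.02 ft³/s
w_3 = (53.4 − 14.3)/2 = 19.55 ft; q_3 = 2.08 × 1.98 × 19.55 = 80.51 ft³/s
w_4 = (59.0 − 19.8)/2 = 19.6 ft; q_4 = 2.88 × 4.08 × 19.6 = 230.3 ft³/s
w_5 = (69.7 − 53.4)/2 = 8.15 ft; q_5 = 2.92 × 3.65 × 8.15 = 86.86 ft³/s
w_6 = (78.2 − 59.0)/2 = 9.6 ft; q_6 = 1.78 × 2.00 × 9.6 = 34.18 ft³/s
w_7 = (82.9 − 69.7)/2 = 6.6 ft; q_7 = 1.83 × 1.42 × 6.6 = 17.15 ft³/s
w_8 = (82.9 − 78.2)/2 = 2.35 ft; q_8 = 1.11 × 0.74 × 2.35 = 1.930 ft³/s
Q = Σ qᵢ = 468.5 ft³/s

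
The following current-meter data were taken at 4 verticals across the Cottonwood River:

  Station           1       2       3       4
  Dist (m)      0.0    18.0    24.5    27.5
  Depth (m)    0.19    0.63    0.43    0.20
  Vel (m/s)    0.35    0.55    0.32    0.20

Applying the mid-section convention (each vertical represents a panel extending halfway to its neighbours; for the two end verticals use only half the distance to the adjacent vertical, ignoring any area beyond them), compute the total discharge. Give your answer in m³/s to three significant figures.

w_1 = (18.0 − 0.0)/2 = 9 m; q_1 = 0.35 × 0.19 × 9 = 0.5985 m³/s
w_2 = (24.5 − 0.0)/2 = 12.25 m; q_2 = 0.55 × 0.63 × 12.25 = 4.245 m³/s
w_3 = (27.5 − 18.0)/2 = 4.75 m; q_3 = 0.32 × 0.43 × 4.75 = 0.6536 m³/s
w_4 = (27.5 − 24.5)/2 = 1.5 m; q_4 = 0.20 × 0.20 × 1.5 = 0.06000 m³/s
Q = Σ qᵢ = 5.557 m³/s

5.56 m³/s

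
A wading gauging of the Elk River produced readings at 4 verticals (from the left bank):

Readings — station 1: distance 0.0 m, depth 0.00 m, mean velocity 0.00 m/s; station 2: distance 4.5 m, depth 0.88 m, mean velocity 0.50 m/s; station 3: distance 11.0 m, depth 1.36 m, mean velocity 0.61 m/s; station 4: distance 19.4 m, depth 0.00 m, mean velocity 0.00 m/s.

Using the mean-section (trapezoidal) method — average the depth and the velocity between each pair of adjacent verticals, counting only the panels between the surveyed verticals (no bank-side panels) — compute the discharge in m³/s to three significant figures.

6.28 m³/s

Panel 1-2: Δb = 4.5 m, d̄ = (0.00+0.88)/2 = 0.44, v̄ = (0.00+0.50)/2 = 0.25 → q = 4.5×0.44×0.25 = 0.4950 m³/s
Panel 2-3: Δb = 6.5 m, d̄ = (0.88+1.36)/2 = 1.12, v̄ = (0.50+0.61)/2 = 0.555 → q = 6.5×1.12×0.555 = 4.040 m³/s
Panel 3-4: Δb = 8.4 m, d̄ = (1.36+0.00)/2 = 0.68, v̄ = (0.61+0.00)/2 = 0.305 → q = 8.4×0.68×0.305 = 1.742 m³/s
Q = Σ q = 6.278 m³/s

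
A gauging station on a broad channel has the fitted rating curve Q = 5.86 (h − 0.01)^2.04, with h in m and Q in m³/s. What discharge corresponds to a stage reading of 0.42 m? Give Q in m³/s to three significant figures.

Q = 5.86 × (0.42 − 0.01)^2.04 = 5.86 × 0.41^2.04 = 0.9506 m³/s

0.951 m³/s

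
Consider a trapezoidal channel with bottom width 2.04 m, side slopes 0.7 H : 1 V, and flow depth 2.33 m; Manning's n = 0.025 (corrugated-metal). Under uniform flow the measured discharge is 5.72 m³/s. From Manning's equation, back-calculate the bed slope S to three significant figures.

0.000244

A = (b + z·y)·y = (2.04 + 0.7×2.33)×2.33 = 8.553 m²
P = b + 2y√(1+z²) = 2.04 + 2×2.33×√(1+0.7²) = 7.728 m
R = A/P = 8.553/7.728 = 1.107 m
S = (Q·n / (1·A·R^(2/3)))² = (5.72×0.025 / (1×8.553×1.070))² = 0.0002441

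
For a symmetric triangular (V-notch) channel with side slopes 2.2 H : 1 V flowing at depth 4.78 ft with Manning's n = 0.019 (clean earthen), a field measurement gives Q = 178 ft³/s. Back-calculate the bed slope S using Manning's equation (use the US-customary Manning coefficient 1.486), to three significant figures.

0.000727

A = z·y² = 2.2×4.78² = 50.27 ft²
P = 2y√(1+z²) = 2×4.78×√(1+2.2²) = 23.10 ft
R = A/P = 50.27/23.10 = 2.176 ft
S = (Q·n / (1.486·A·R^(2/3)))² = (178×0.019 / (1.486×50.27×1.679))² = 0.0007271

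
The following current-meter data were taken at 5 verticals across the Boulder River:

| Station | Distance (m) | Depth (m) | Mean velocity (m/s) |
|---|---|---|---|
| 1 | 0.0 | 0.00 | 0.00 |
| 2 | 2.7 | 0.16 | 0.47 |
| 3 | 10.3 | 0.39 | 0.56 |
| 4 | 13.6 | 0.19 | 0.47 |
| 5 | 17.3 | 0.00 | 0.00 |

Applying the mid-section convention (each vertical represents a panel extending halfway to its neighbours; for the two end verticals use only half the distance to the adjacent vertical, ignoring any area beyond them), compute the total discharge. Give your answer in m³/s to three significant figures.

w_2 = (10.3 − 0.0)/2 = 5.15 m; q_2 = 0.47 × 0.16 × 5.15 = 0.3873 m³/s
w_3 = (13.6 − 2.7)/2 = 5.45 m; q_3 = 0.56 × 0.39 × 5.45 = 1.190 m³/s
w_4 = (17.3 − 10.3)/2 = 3.5 m; q_4 = 0.47 × 0.19 × 3.5 = 0.3126 m³/s
Stations 1, 5 contribute zero (depth or velocity is 0).
Q = Σ qᵢ = 1.890 m³/s

1.89 m³/s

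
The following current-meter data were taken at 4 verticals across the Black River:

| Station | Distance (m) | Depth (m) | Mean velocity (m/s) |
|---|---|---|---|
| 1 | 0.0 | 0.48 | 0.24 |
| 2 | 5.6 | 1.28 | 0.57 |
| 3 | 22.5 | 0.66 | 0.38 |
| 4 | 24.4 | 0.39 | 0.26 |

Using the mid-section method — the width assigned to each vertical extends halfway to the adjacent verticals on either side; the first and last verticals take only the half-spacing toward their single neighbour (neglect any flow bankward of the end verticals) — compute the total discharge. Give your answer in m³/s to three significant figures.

w_1 = (5.6 − 0.0)/2 = 2.8 m; q_1 = 0.24 × 0.48 × 2.8 = 0.3226 m³/s
w_2 = (22.5 − 0.0)/2 = 11.25 m; q_2 = 0.57 × 1.28 × 11.25 = 8.208 m³/s
w_3 = (24.4 − 5.6)/2 = 9.4 m; q_3 = 0.38 × 0.66 × 9.4 = 2.358 m³/s
w_4 = (24.4 − 22.5)/2 = 0.95 m; q_4 = 0.26 × 0.39 × 0.95 = 0.09633 m³/s
Q = Σ qᵢ = 10.98 m³/s

11.0 m³/s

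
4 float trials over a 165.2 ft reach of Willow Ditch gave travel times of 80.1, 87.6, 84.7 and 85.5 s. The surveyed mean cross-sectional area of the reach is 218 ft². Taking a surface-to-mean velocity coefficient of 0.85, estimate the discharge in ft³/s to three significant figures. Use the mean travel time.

362 ft³/s

t̄ = (80.1 + 87.6 + 84.7 + 85.5) / 4 = 84.475 s
v_surface = L / t̄ = 165.2 / 84.475 = 1.956 ft/s
v_mean = 0.85 × 1.956 = 1.662 ft/s
Q = A × v_mean = 218 × 1.662 = 362.4 ft³/s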